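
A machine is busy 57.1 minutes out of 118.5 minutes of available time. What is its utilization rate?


Utilization = busy / total × 100
= 57.1 / 118.5 × 100
= 48.2%


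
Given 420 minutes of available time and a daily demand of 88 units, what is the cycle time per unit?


Cycle time = available time / demand
= 420 / 88
= 4.77 min/unit


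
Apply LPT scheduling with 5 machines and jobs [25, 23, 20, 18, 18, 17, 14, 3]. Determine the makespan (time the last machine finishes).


Jobs (LPT sorted): [25, 23, 20, 18, 18, 17, 14, 3]
Machines: 5
  J=25 → Machine 1 (load: 0+25=25)
  J=23 → Machine 2 (load: 0+23=23)
  J=20 → Machine 3 (load: 0+20=20)
  J=18 → Machine 4 (load: 0+18=18)
  J=18 → Machine 5 (load: 0+18=18)
  J=17 → Machine 4 (load: 18+17=35)
  J=14 → Machine 5 (load: 18+14=32)
  J=3 → Machine 3 (load: 20+3=23)
Machine loads: [25, 23, 23, 35, 32]
Makespan = max = 35 time units


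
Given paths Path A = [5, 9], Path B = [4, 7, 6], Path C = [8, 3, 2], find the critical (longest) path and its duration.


Path A: 5 + 9 = 14
Path B: 4 + 7 + 6 = 17
Path C: 8 + 3 + 2 = 13
Critical path = longest = max(14, 17, 13)
= 17 (Path B)


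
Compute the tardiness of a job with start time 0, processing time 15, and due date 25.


Completion = start + processing = 0 + 15 = 15
Tardiness = max(0, C - d) = max(0, 15 - 25)
= max(0, -10)
= 0


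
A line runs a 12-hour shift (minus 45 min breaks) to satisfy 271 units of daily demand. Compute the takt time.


Available = 12×60 - 45 = 675 min
Takt time = 675 / 271
= 2.49 min/unit


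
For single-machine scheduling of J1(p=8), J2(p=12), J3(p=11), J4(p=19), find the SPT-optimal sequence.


SPT: sort by shortest processing time
  J1: p=8
  J3: p=11
  J2: p=12
  J4: p=19
Order: J1 → J3 → J2 → J4


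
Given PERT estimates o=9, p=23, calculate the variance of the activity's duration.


σ² = ((p - o) / 6)² = (p - o)² / 36
= (23 - 9)² / 36
= 14² / 36
= 196 / 36
= 5.4444


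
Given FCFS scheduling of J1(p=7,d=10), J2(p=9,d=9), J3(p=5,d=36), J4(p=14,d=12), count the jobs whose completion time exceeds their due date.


Completion vs due date:
  J1: C=7, d=10 → on time
  J2: C=16, d=9 → TARDY
  J3: C=21, d=36 → on time
  J4: C=35, d=12 → TARDY
Tardy jobs: J2, J4
Count = 2


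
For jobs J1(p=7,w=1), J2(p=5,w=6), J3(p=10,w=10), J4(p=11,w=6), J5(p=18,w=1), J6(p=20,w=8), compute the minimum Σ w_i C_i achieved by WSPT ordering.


WSPT order (by p/w): J2 → J3 → J4 → J6 → J1 → J5
  J2: C=5, w·C=6×5=30
  J3: C=15, w·C=10×15=150
  J4: C=26, w·C=6×26=156
  J6: C=46, w·C=8×46=368
  J1: C=53, w·C=1×53=53
  J5: C=71, w·C=1×71=71
Σ w·C = 828
= 828


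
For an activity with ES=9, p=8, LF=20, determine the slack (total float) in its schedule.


EF = ES + duration = 9 + 8 = 17
LS = LF - duration = 20 - 8 = 12
Total Float = LF - EF = 20 - 17
(or LS - ES = 12 - 9)
= 3


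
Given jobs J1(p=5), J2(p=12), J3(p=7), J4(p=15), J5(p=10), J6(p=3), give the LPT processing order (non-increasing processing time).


LPT: sort by longest processing time first
  J4: p=15
  J2: p=12
  J5: p=10
  J3: p=7
  J1: p=5
  J6: p=3
Order: J4 → J2 → J5 → J3 → J1 → J6


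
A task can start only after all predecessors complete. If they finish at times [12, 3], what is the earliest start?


ES = max of all predecessor completion times
Predecessors: [12, 3]
ES = max(12, 3)
= 12


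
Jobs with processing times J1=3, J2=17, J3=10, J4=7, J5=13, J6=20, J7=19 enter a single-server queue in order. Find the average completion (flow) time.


Completion times:
  J1: completes at 3
  J2: completes at 20
  J3: completes at 30
  J4: completes at 37
  J5: completes at 50
  J6: completes at 70
  J7: completes at 89
Sum = 299
Average = 299/7
= 42.71


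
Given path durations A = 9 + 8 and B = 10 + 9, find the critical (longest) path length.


Path A: 9 + 8 = 17
Path B: 10 + 9 = 19
Critical path = longest = max(17, 19)
= 19 (Path B)


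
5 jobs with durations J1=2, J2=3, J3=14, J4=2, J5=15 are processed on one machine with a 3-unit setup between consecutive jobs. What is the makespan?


Makespan = Σ processing + (n-1) × setup
= (2 + 3 + 14 + 2 + 15) + (5-1)×3
= 36 + 12
= 48 time units


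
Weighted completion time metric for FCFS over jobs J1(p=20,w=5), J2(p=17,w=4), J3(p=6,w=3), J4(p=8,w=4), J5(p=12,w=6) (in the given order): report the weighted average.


Completion times:
  J1: C=20, w×C=5×20=100
  J2: C=37, w×C=4×37=148
  J3: C=43, w×C=3×43=129
  J4: C=51, w×C=4×51=204
  J5: C=63, w×C=6×63=378
Sum w×C = 959
Sum w = 22
Weighted avg = 959/22
= 43.59


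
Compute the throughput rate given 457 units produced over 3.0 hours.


Throughput = units / time
= 457 / 3.0
= 152.3 units/hour


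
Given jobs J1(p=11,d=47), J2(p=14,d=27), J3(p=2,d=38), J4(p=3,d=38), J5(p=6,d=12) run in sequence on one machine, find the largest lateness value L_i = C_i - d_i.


Lateness per job (L = C - d):
  J1: C=11, d=47, L=-36
  J2: C=25, d=27, L=-2
  J3: C=27, d=38, L=-11
  J4: C=30, d=38, L=-8
  J5: C=36, d=12, L=24
Lmax = max(-36, -2, -11, -8, 24)
= 24


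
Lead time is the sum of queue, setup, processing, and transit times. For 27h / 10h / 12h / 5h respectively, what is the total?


Lead time = queue + setup + processing + transit
= 27 + 10 + 12 + 5
= 54 hours


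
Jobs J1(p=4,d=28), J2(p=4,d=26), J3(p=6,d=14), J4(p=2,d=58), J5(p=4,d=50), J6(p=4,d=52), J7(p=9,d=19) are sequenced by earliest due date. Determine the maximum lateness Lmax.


EDD order: J3 → J7 → J2 → J1 → J5 → J6 → J4
Completion and lateness:
  J3: C=6, d=14, L=6-14=-8
  J7: C=15, d=19, L=15-19=-4
  J2: C=19, d=26, L=19-26=-7
  J1: C=23, d=28, L=23-28=-5
  J5: C=27, d=50, L=27-50=-23
  J6: C=31, d=52, L=31-52=-21
  J4: C=33, d=58, L=33-58=-25
Lmax = max(-8, -4, -7, -5, -23, -21, -25)
= -4


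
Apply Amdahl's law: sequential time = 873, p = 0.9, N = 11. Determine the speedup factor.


Amdahl's law: T_p = T × ((1-p) + p/N)
= 873 × ((1-0.9) + 0.9/11)
= 873 × (0.10 + 0.0818)
= 873 × 0.1818
= 158.73
Speedup = 873/158.73
= 5.50×


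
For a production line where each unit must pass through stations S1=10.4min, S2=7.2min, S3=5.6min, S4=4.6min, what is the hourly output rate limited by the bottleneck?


Bottleneck = longest station time
Station times: [10.4, 7.2, 5.6, 4.6]
Max = 10.4 min
Rate = 60 / 10.4
= 5.77 units/hour (bottleneck: 10.4min)


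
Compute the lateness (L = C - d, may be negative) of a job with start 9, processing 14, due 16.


Completion = 9 + 14 = 23
Lateness = C - d = 23 - 16
= 7


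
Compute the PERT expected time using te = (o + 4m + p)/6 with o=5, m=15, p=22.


te = (o + 4m + p) / 6
= (5 + 4×15 + 22) / 6
= (5 + 60 + 22) / 6
= 87 / 6
= 14.50


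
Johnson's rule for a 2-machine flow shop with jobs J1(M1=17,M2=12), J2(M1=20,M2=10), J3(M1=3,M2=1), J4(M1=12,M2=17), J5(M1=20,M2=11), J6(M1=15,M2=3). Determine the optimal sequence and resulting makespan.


Johnson's rule:
Group 1 (M1≤M2, sort by M1): ['J4']
Group 2 (M1>M2, sort desc M2): ['J1', 'J5', 'J2', 'J6', 'J3']
Sequence: J4 → J1 → J5 → J2 → J6 → J3
Makespan calculation:
  J4: M1 done=12, M2 done=29
  J1: M1 done=29, M2 done=41
  J5: M1 done=49, M2 done=60
  J2: M1 done=69, M2 done=79
  J6: M1 done=84, M2 done=87
  J3: M1 done=87, M2 done=88
= Sequence: J4 → J1 → J5 → J2 → J6 → J3, Makespan: 88


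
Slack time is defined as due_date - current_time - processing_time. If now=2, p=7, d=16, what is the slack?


Slack = due - current_time - processing
= 16 - 2 - 7
= 7


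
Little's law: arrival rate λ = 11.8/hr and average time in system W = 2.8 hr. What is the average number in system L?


Little's law: L = λ × W
= 11.8 × 2.8
= 33.04


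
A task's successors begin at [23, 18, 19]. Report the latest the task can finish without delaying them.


LF = min of all successor start times
Successors start at: [23, 18, 19]
LF = min(23, 18, 19)
= 18


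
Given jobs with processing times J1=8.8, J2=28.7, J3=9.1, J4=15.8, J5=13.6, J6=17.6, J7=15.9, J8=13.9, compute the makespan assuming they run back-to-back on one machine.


Sequential makespan: sum all processing times
= 8.8 + 28.7 + 9.1 + 15.8 + 13.6 + 17.6 + 15.9 + 13.9
= 123.4 time units


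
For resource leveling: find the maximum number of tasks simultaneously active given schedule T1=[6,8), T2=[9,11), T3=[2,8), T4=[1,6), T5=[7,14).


Check each time point for overlaps:
  t=7: 3 tasks active (T1, T3, T5)
Max concurrent = 3


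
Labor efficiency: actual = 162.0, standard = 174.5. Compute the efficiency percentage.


Efficiency = (actual / standard) × 100
= (162.0 / 174.5) × 100
= 92.8%


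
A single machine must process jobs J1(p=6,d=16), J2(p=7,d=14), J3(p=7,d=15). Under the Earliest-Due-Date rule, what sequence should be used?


EDD: sort by earliest due date
  J2: d=14, p=7
  J3: d=15, p=7
  J1: d=16, p=6
Order: J2 → J3 → J1


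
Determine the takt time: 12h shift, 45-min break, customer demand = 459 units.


Available = 12×60 - 45 = 675 min
Takt time = 675 / 459
= 1.47 min/unit


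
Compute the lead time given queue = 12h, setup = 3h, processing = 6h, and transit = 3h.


Lead time = queue + setup + processing + transit
= 12 + 3 + 6 + 3
= 24 hours


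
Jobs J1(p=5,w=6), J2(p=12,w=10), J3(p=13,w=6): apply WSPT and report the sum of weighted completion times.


WSPT order (by p/w): J1 → J2 → J3
  J1: C=5, w·C=6×5=30
  J2: C=17, w·C=10×17=170
  J3: C=30, w·C=6×30=180
Σ w·C = 380
= 380


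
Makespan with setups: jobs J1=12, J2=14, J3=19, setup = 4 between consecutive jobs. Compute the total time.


Makespan = Σ processing + (n-1) × setup
= (12 + 14 + 19) + (3-1)×4
= 45 + 8
= 53 time units


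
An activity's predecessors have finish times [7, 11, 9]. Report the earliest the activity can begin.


ES = max of all predecessor completion times
Predecessors: [7, 11, 9]
ES = max(7, 11, 9)
= 11


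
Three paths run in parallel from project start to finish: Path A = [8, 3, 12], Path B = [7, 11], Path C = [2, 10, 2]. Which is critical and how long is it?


Path A: 8 + 3 + 12 = 23
Path B: 7 + 11 = 18
Path C: 2 + 10 + 2 = 14
Critical path = longest = max(23, 18, 14)
= 23 (Path A)


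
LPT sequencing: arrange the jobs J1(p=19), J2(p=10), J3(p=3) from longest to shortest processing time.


LPT: sort by longest processing time first
  J1: p=19
  J2: p=10
  J3: p=3
Order: J1 → J2 → J3


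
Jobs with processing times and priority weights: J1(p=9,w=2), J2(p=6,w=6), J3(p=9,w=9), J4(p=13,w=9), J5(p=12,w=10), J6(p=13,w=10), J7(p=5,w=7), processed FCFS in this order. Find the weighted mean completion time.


Completion times:
  J1: C=9, w×C=2×9=18
  J2: C=15, w×C=6×15=90
  J3: C=24, w×C=9×24=216
  J4: C=37, w×C=9×37=333
  J5: C=49, w×C=10×49=490
  J6: C=62, w×C=10×62=620
  J7: C=67, w×C=7×67=469
Sum w×C = 2236
Sum w = 53
Weighted avg = 2236/53
= 42.19


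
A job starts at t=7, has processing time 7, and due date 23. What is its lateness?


Completion = 7 + 7 = 14
Lateness = C - d = 14 - 23
= -9


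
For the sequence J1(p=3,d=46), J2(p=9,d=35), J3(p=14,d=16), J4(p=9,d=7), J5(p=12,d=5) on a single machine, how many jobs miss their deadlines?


Completion vs due date:
  J1: C=3, d=46 → on time
  J2: C=12, d=35 → on time
  J3: C=26, d=16 → TARDY
  J4: C=35, d=7 → TARDY
  J5: C=47, d=5 → TARDY
Tardy jobs: J3, J4, J5
Count = 3


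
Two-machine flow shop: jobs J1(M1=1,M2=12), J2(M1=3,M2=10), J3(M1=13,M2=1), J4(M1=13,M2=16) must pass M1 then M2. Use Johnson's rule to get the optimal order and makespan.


Johnson's rule:
Group 1 (M1≤M2, sort by M1): ['J1', 'J2', 'J4']
Group 2 (M1>M2, sort desc M2): ['J3']
Sequence: J1 → J2 → J4 → J3
Makespan calculation:
  J1: M1 done=1, M2 done=13
  J2: M1 done=4, M2 done=23
  J4: M1 done=17, M2 done=39
  J3: M1 done=30, M2 done=40
= Sequence: J1 → J2 → J4 → J3, Makespan: 40


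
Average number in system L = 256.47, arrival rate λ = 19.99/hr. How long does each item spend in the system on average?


Little's law: L = λW → W = L / λ
= 256.47 / 19.99
= 12.83 hours


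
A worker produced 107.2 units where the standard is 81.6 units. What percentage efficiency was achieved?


Efficiency = (actual / standard) × 100
= (107.2 / 81.6) × 100
= 131.4%


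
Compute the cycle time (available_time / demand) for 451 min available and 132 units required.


Cycle time = available time / demand
= 451 / 132
= 3.42 min/unit


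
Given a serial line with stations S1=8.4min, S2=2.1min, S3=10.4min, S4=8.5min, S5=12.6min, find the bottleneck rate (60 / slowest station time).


Bottleneck = longest station time
Station times: [8.4, 2.1, 10.4, 8.5, 12.6]
Max = 12.6 min
Rate = 60 / 12.6
= 4.76 units/hour (bottleneck: 12.6min)


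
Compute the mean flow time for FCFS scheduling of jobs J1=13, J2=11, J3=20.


Completion times:
  J1: completes at 13
  J2: completes at 24
  J3: completes at 44
Sum = 81
Average = 81/3
= 27.00


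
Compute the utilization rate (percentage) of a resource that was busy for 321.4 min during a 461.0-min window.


Utilization = busy / total × 100
= 321.4 / 461.0 × 100
= 69.7%


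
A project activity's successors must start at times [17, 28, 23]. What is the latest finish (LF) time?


LF = min of all successor start times
Successors start at: [17, 28, 23]
LF = min(17, 28, 23)
= 17


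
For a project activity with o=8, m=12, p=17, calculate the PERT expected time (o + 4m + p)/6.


te = (o + 4m + p) / 6
= (8 + 4×12 + 17) / 6
= (8 + 48 + 17) / 6
= 73 / 6
= 12.17


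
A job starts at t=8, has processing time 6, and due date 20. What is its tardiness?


Completion = start + processing = 8 + 6 = 14
Tardiness = max(0, C - d) = max(0, 14 - 20)
= max(0, -6)
= 0


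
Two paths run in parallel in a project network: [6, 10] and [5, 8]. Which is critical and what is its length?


Path A: 6 + 10 = 16
Path B: 5 + 8 = 13
Critical path = longest = max(16, 13)
= 16 (Path A)


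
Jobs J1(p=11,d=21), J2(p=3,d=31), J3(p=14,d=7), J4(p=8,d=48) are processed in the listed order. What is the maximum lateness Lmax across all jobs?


Lateness per job (L = C - d):
  J1: C=11, d=21, L=-10
  J2: C=14, d=31, L=-17
  J3: C=28, d=7, L=21
  J4: C=36, d=48, L=-12
Lmax = max(-10, -17, 21, -12)
= 21


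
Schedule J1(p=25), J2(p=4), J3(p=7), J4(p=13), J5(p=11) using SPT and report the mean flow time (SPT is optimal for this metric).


SPT order: J2 → J3 → J5 → J4 → J1
Completion times:
  J2: C=4
  J3: C=11
  J5: C=22
  J4: C=35
  J1: C=60
Sum = 132, n = 5
Mean flow = 132/5
= 26.40


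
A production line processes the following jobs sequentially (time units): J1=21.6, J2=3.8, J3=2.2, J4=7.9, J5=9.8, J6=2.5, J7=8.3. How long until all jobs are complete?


Sequential makespan: sum all processing times
= 21.6 + 3.8 + 2.2 + 7.9 + 9.8 + 2.5 + 8.3
= 56.1 time units


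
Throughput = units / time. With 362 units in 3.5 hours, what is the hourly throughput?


Throughput = units / time
= 362 / 3.5
= 103.4 units/hour


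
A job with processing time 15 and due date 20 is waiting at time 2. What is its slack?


Slack = due - current_time - processing
= 20 - 2 - 15
= 3


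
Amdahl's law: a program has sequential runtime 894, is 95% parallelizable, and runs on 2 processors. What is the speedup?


Amdahl's law: T_p = T × ((1-p) + p/N)
= 894 × ((1-0.95) + 0.95/2)
= 894 × (0.05 + 0.4750)
= 894 × 0.5250
= 469.35
Speedup = 894/469.35
= 1.90×


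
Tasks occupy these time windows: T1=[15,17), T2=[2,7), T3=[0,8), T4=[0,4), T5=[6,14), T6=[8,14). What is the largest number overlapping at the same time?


Check each time point for overlaps:
  t=2: 3 tasks active (T2, T3, T4)
Max concurrent = 3


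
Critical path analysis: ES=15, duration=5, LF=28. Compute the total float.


EF = ES + duration = 15 + 5 = 20
LS = LF - duration = 28 - 5 = 23
Total Float = LF - EF = 28 - 20
(or LS - ES = 23 - 15)
= 8


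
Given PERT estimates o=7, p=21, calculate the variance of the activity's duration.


σ² = ((p - o) / 6)² = (p - o)² / 36
= (21 - 7)² / 36
= 14² / 36
= 196 / 36
= 5.4444


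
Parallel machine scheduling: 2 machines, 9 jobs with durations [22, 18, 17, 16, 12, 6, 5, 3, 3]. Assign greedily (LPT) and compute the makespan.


Jobs (LPT sorted): [22, 18, 17, 16, 12, 6, 5, 3, 3]
Machines: 2
  J=22 → Machine 1 (load: 0+22=22)
  J=18 → Machine 2 (load: 0+18=18)
  J=17 → Machine 2 (load: 18+17=35)
  J=16 → Machine 1 (load: 22+16=38)
  J=12 → Machine 2 (load: 35+12=47)
  J=6 → Machine 1 (load: 38+6=44)
  J=5 → Machine 1 (load: 44+5=49)
  J=3 → Machine 2 (load: 47+3=50)
  J=3 → Machine 1 (load: 49+3=52)
Machine loads: [52, 50]
Makespan = max = 52 time units


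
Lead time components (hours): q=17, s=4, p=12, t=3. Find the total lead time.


Lead time = queue + setup + processing + transit
= 17 + 4 + 12 + 3
= 36 hours


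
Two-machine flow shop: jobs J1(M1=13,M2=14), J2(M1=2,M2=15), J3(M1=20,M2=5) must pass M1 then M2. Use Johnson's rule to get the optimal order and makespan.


Johnson's rule:
Group 1 (M1≤M2, sort by M1): ['J2', 'J1']
Group 2 (M1>M2, sort desc M2): ['J3']
Sequence: J2 → J1 → J3
Makespan calculation:
  J2: M1 done=2, M2 done=17
  J1: M1 done=15, M2 done=31
  J3: M1 done=35, M2 done=40
= Sequence: J2 → J1 → J3, Makespan: 40


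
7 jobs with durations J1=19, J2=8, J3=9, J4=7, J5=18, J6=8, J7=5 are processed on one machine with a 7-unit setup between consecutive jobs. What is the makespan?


Makespan = Σ processing + (n-1) × setup
= (19 + 8 + 9 + 7 + 18 + 8 + 5) + (7-1)×7
= 74 + 42
= 116 time units


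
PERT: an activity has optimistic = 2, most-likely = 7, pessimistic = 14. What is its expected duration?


te = (o + 4m + p) / 6
= (2 + 4×7 + 14) / 6
= (2 + 28 + 14) / 6
= 44 / 6
= 7.33


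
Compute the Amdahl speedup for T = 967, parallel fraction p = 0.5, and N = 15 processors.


Amdahl's law: T_p = T × ((1-p) + p/N)
= 967 × ((1-0.5) + 0.5/15)
= 967 × (0.50 + 0.0333)
= 967 × 0.5333
= 515.73
Speedup = 967/515.73
= 1.88×


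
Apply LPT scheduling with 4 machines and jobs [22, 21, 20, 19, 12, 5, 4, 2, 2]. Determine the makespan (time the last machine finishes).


Jobs (LPT sorted): [22, 21, 20, 19, 12, 5, 4, 2, 2]
Machines: 4
  J=22 → Machine 1 (load: 0+22=22)
  J=21 → Machine 2 (load: 0+21=21)
  J=20 → Machine 3 (load: 0+20=20)
  J=19 → Machine 4 (load: 0+19=19)
  J=12 → Machine 4 (load: 19+12=31)
  J=5 → Machine 3 (load: 20+5=25)
  J=4 → Machine 2 (load: 21+4=25)
  J=2 → Machine 1 (load: 22+2=24)
  J=2 → Machine 1 (load: 24+2=26)
Machine loads: [26, 25, 25, 31]
Makespan = max = 31 time units


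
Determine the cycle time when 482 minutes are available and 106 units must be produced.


Cycle time = available time / demand
= 482 / 106
= 4.55 min/unit


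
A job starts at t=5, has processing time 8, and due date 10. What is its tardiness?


Completion = start + processing = 5 + 8 = 13
Tardiness = max(0, C - d) = max(0, 13 - 10)
= max(0, 3)
= 3


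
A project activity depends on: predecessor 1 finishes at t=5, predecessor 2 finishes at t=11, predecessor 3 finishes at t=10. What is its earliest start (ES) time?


ES = max of all predecessor completion times
Predecessors: [5, 11, 10]
ES = max(5, 11, 10)
= 11


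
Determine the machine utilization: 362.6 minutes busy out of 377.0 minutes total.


Utilization = busy / total × 100
= 362.6 / 377.0 × 100
= 96.2%


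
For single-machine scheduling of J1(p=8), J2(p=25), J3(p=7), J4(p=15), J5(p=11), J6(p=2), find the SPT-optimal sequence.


SPT: sort by shortest processing time
  J6: p=2
  J3: p=7
  J1: p=8
  J5: p=11
  J4: p=15
  J2: p=25
Order: J6 → J3 → J1 → J5 → J4 → J2


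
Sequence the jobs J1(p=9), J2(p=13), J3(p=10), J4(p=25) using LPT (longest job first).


LPT: sort by longest processing time first
  J4: p=25
  J2: p=13
  J3: p=10
  J1: p=9
Order: J4 → J2 → J3 → J1


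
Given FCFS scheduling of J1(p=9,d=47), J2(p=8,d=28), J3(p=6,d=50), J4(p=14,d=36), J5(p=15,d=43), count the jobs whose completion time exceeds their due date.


Completion vs due date:
  J1: C=9, d=47 → on time
  J2: C=17, d=28 → on time
  J3: C=23, d=50 → on time
  J4: C=37, d=36 → TARDY
  J5: C=52, d=43 → TARDY
Tardy jobs: J4, J5
Count = 2


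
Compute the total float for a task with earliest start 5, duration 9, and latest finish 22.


EF = ES + duration = 5 + 9 = 14
LS = LF - duration = 22 - 9 = 13
Total Float = LF - EF = 22 - 14
(or LS - ES = 13 - 5)
= 8


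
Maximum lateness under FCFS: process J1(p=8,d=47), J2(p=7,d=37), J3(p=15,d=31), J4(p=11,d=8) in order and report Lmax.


Lateness per job (L = C - d):
  J1: C=8, d=47, L=-39
  J2: C=15, d=37, L=-22
  J3: C=30, d=31, L=-1
  J4: C=41, d=8, L=33
Lmax = max(-39, -22, -1, 33)
= 33


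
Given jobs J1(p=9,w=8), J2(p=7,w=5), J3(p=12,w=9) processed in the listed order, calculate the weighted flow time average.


Completion times:
  J1: C=9, w×C=8×9=72
  J2: C=16, w×C=5×16=80
  J3: C=28, w×C=9×28=252
Sum w×C = 404
Sum w = 22
Weighted avg = 404/22
= 18.36


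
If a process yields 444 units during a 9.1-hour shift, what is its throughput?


Throughput = units / time
= 444 / 9.1
= 48.8 units/hour


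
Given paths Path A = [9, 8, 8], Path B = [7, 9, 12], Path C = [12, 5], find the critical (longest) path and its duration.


Path A: 9 + 8 + 8 = 25
Path B: 7 + 9 + 12 = 28
Path C: 12 + 5 = 17
Critical path = longest = max(25, 28, 17)
= 28 (Path B)


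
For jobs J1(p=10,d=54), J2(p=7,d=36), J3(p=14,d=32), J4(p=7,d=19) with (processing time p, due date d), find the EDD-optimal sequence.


EDD: sort by earliest due date
  J4: d=19, p=7
  J3: d=32, p=14
  J2: d=36, p=7
  J1: d=54, p=10
Order: J4 → J3 → J2 → J1


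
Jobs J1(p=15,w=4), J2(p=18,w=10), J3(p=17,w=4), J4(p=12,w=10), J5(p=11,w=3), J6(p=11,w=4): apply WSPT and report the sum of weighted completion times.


WSPT order (by p/w): J4 → J2 → J6 → J5 → J1 → J3
  J4: C=12, w·C=10×12=120
  J2: C=30, w·C=10×30=300
  J6: C=41, w·C=4×41=164
  J5: C=52, w·C=3×52=156
  J1: C=67, w·C=4×67=268
  J3: C=84, w·C=4×84=336
Σ w·C = 1344
= 1344


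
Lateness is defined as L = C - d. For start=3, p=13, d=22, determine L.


Completion = 3 + 13 = 16
Lateness = C - d = 16 - 22
= -6


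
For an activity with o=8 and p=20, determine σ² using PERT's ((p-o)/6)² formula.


σ² = ((p - o) / 6)² = (p - o)² / 36
= (20 - 8)² / 36
= 12² / 36
= 144 / 36
= 4.0000


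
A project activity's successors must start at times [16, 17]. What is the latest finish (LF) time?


LF = min of all successor start times
Successors start at: [16, 17]
LF = min(16, 17)
= 16


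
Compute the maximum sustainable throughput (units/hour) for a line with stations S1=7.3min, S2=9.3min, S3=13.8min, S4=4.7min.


Bottleneck = longest station time
Station times: [7.3, 9.3, 13.8, 4.7]
Max = 13.8 min
Rate = 60 / 13.8
= 4.35 units/hour (bottleneck: 13.8min)


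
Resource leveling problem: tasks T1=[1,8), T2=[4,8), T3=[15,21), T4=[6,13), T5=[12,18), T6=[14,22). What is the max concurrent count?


Check each time point for overlaps:
  t=6: 3 tasks active (T1, T2, T4)
Max concurrent = 3


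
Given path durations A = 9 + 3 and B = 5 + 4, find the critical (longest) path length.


Path A: 9 + 3 = 12
Path B: 5 + 4 = 9
Critical path = longest = max(12, 9)
= 12 (Path A)


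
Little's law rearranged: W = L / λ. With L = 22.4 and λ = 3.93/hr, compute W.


Little's law: L = λW → W = L / λ
= 22.4 / 3.93
= 5.70 hours


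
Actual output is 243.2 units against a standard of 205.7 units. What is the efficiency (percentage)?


Efficiency = (actual / standard) × 100
= (243.2 / 205.7) × 100
= 118.2%


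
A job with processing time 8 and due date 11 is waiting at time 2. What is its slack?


Slack = due - current_time - processing
= 11 - 2 - 8
= 1


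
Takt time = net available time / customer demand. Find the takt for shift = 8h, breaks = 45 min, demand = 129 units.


Available = 8×60 - 45 = 435 min
Takt time = 435 / 129
= 3.37 min/unit


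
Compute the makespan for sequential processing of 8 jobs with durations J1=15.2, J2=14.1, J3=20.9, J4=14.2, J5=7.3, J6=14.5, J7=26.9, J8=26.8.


Sequential makespan: sum all processing times
= 15.2 + 14.1 + 20.9 + 14.2 + 7.3 + 14.5 + 26.9 + 26.8
= 139.9 time units


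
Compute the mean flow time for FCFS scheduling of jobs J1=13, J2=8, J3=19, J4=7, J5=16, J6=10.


Completion times:
  J1: completes at 13
  J2: completes at 21
  J3: completes at 40
  J4: completes at 47
  J5: completes at 63
  J6: completes at 73
Sum = 257
Average = 257/6
= 42.83


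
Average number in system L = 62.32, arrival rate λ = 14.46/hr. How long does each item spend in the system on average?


Little's law: L = λW → W = L / λ
= 62.32 / 14.46
= 4.31 hours


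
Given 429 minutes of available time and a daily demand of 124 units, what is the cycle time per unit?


Cycle time = available time / demand
= 429 / 124
= 3.46 min/unit


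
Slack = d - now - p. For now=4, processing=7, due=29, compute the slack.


Slack = due - current_time - processing
= 29 - 4 - 7
= 18


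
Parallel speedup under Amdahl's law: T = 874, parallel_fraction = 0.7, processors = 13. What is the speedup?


Amdahl's law: T_p = T × ((1-p) + p/N)
= 874 × ((1-0.7) + 0.7/13)
= 874 × (0.30 + 0.0538)
= 874 × 0.3538
= 309.26
Speedup = 874/309.26
= 2.83×


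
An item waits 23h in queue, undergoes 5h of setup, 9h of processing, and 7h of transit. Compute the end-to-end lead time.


Lead time = queue + setup + processing + transit
= 23 + 5 + 9 + 7
= 44 hours


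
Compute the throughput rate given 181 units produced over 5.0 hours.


Throughput = units / time
= 181 / 5.0
= 36.2 units/hour


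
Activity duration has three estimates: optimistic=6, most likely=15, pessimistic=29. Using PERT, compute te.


te = (o + 4m + p) / 6
= (6 + 4×15 + 29) / 6
= (6 + 60 + 29) / 6
= 95 / 6
= 15.83


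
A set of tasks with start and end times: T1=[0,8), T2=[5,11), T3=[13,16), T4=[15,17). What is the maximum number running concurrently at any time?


Check each time point for overlaps:
  t=5: 2 tasks active (T1, T2)
Max concurrent = 2


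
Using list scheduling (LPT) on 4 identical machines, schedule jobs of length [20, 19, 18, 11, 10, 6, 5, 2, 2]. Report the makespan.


Jobs (LPT sorted): [20, 19, 18, 11, 10, 6, 5, 2, 2]
Machines: 4
  J=20 → Machine 1 (load: 0+20=20)
  J=19 → Machine 2 (load: 0+19=19)
  J=18 → Machine 3 (load: 0+18=18)
  J=11 → Machine 4 (load: 0+11=11)
  J=10 → Machine 4 (load: 11+10=21)
  J=6 → Machine 3 (load: 18+6=24)
  J=5 → Machine 2 (load: 19+5=24)
  J=2 → Machine 1 (load: 20+2=22)
  J=2 → Machine 4 (load: 21+2=23)
Machine loads: [22, 24, 24, 23]
Makespan = max = 24 time units


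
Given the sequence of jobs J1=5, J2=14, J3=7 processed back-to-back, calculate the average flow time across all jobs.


Completion times:
  J1: completes at 5
  J2: completes at 19
  J3: completes at 26
Sum = 50
Average = 50/3
= 16.67


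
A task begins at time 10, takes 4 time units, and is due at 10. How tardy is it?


Completion = start + processing = 10 + 4 = 14
Tardiness = max(0, C - d) = max(0, 14 - 10)
= max(0, 4)
= 4


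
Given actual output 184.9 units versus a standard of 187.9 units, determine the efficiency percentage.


Efficiency = (actual / standard) × 100
= (184.9 / 187.9) × 100
= 98.4%


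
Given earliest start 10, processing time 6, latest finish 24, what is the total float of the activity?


EF = ES + duration = 10 + 6 = 16
LS = LF - duration = 24 - 6 = 18
Total Float = LF - EF = 24 - 16
(or LS - ES = 18 - 10)
= 8


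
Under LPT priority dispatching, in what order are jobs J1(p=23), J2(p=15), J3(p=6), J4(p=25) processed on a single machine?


LPT: sort by longest processing time first
  J4: p=25
  J1: p=23
  J2: p=15
  J3: p=6
Order: J4 → J1 → J2 → J3


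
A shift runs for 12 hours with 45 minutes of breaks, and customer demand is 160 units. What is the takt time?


Available = 12×60 - 45 = 675 min
Takt time = 675 / 160
= 4.22 min/unit


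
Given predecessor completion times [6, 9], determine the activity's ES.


ES = max of all predecessor completion times
Predecessors: [6, 9]
ES = max(6, 9)
= 9


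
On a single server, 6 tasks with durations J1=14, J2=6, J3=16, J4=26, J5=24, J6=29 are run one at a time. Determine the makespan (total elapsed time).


Sequential makespan: sum all processing times
= 14 + 6 + 16 + 26 + 24 + 29
= 115 time units


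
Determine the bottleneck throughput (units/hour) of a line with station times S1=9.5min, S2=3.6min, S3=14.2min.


Bottleneck = longest station time
Station times: [9.5, 3.6, 14.2]
Max = 14.2 min
Rate = 60 / 14.2
= 4.23 units/hour (bottleneck: 14.2min)


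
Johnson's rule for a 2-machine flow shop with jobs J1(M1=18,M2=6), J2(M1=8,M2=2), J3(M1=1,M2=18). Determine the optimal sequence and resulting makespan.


Johnson's rule:
Group 1 (M1≤M2, sort by M1): ['J3']
Group 2 (M1>M2, sort desc M2): ['J1', 'J2']
Sequence: J3 → J1 → J2
Makespan calculation:
  J3: M1 done=1, M2 done=19
  J1: M1 done=19, M2 done=25
  J2: M1 done=27, M2 done=29
= Sequence: J3 → J1 → J2, Makespan: 29


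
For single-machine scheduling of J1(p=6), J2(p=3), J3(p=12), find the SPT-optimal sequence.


SPT: sort by shortest processing time
  J2: p=3
  J1: p=6
  J3: p=12
Order: J2 → J1 → J3


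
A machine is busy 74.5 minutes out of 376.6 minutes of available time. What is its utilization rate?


Utilization = busy / total × 100
= 74.5 / 376.6 × 100
= 19.8%


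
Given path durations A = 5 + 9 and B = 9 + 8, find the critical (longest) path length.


Path A: 5 + 9 = 14
Path B: 9 + 8 = 17
Critical path = longest = max(14, 17)
= 17 (Path B)


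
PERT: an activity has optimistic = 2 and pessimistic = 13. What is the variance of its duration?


σ² = ((p - o) / 6)² = (p - o)² / 36
= (13 - 2)² / 36
= 11² / 36
= 121 / 36
= 3.3611


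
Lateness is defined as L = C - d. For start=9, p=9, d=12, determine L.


Completion = 9 + 9 = 18
Lateness = C - d = 18 - 12
= 6


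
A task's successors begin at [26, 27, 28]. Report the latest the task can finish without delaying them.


LF = min of all successor start times
Successors start at: [26, 27, 28]
LF = min(26, 27, 28)
= 26


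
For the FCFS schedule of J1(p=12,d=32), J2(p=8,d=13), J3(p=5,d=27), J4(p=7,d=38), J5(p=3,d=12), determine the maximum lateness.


Lateness per job (L = C - d):
  J1: C=12, d=32, L=-20
  J2: C=20, d=13, L=7
  J3: C=25, d=27, L=-2
  J4: C=32, d=38, L=-6
  J5: C=35, d=12, L=23
Lmax = max(-20, 7, -2, -6, 23)
= 23


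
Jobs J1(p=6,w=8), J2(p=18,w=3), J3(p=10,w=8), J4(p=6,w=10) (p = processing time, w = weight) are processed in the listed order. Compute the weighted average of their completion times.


Completion times:
  J1: C=6, w×C=8×6=48
  J2: C=24, w×C=3×24=72
  J3: C=34, w×C=8×34=272
  J4: C=40, w×C=10×40=400
Sum w×C = 792
Sum w = 29
Weighted avg = 792/29
= 27.31


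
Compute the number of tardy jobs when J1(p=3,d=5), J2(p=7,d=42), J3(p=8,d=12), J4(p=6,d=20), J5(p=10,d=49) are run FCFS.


Completion vs due date:
  J1: C=3, d=5 → on time
  J2: C=10, d=42 → on time
  J3: C=18, d=12 → TARDY
  J4: C=24, d=20 → TARDY
  J5: C=34, d=49 → on time
Tardy jobs: J3, J4
Count = 2


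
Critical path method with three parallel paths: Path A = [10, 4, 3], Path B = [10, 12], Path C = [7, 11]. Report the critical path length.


Path A: 10 + 4 + 3 = 17
Path B: 10 + 12 = 22
Path C: 7 + 11 = 18
Critical path = longest = max(17, 22, 18)
= 22 (Path B)


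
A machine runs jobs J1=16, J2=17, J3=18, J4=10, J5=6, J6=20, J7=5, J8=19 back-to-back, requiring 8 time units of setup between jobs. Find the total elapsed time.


Makespan = Σ processing + (n-1) × setup
= (16 + 17 + 18 + 10 + 6 + 20 + 5 + 19) + (8-1)×8
= 111 + 56
= 167 time units


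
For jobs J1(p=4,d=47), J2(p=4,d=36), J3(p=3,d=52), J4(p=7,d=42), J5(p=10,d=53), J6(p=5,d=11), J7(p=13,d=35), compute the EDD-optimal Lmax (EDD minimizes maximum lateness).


EDD order: J6 → J7 → J2 → J4 → J1 → J3 → J5
Completion and lateness:
  J6: C=5, d=11, L=5-11=-6
  J7: C=18, d=35, L=18-35=-17
  J2: C=22, d=36, L=22-36=-14
  J4: C=29, d=42, L=29-42=-13
  J1: C=33, d=47, L=33-47=-14
  J3: C=36, d=52, L=36-52=-16
  J5: C=46, d=53, L=46-53=-7
Lmax = max(-6, -17, -14, -13, -14, -16, -7)
= -6


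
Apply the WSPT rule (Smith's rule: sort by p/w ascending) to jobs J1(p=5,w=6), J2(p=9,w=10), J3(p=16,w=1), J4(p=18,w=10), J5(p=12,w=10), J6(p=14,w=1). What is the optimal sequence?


WSPT (Smith's rule): sort by p/w ascending
  J1: p/w = 5/6 = 0.833
  J2: p/w = 9/10 = 0.900
  J5: p/w = 12/10 = 1.200
  J4: p/w = 18/10 = 1.800
  J6: p/w = 14/1 = 14.000
  J3: p/w = 16/1 = 16.000
Order: J1 → J2 → J5 → J4 → J6 → J3


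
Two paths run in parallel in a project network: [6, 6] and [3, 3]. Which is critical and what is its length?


Path A: 6 + 6 = 12
Path B: 3 + 3 = 6
Critical path = longest = max(12, 6)
= 12 (Path A)


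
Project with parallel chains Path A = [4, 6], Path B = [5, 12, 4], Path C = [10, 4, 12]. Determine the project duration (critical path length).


Path A: 4 + 6 = 10
Path B: 5 + 12 + 4 = 21
Path C: 10 + 4 + 12 = 26
Critical path = longest = max(10, 21, 26)
= 26 (Path C)


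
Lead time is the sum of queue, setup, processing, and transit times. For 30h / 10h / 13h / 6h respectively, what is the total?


Lead time = queue + setup + processing + transit
= 30 + 10 + 13 + 6
= 59 hours


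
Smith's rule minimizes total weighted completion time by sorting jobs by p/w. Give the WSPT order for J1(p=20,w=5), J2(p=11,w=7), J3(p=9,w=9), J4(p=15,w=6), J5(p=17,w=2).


WSPT (Smith's rule): sort by p/w ascending
  J3: p/w = 9/9 = 1.000
  J2: p/w = 11/7 = 1.571
  J4: p/w = 15/6 = 2.500
  J1: p/w = 20/5 = 4.000
  J5: p/w = 17/2 = 8.500
Order: J3 → J2 → J4 → J1 → J5


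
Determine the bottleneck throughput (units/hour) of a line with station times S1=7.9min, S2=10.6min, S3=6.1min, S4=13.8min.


Bottleneck = longest station time
Station times: [7.9, 10.6, 6.1, 13.8]
Max = 13.8 min
Rate = 60 / 13.8
= 4.35 units/hour (bottleneck: 13.8min)


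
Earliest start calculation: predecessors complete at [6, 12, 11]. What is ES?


ES = max of all predecessor completion times
Predecessors: [6, 12, 11]
ES = max(6, 12, 11)
= 12


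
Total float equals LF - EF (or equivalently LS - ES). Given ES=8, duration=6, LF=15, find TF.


EF = ES + duration = 8 + 6 = 14
LS = LF - duration = 15 - 6 = 9
Total Float = LF - EF = 15 - 14
(or LS - ES = 9 - 8)
= 1


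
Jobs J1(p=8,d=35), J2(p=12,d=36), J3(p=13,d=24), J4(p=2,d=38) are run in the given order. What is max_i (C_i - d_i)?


Lateness per job (L = C - d):
  J1: C=8, d=35, L=-27
  J2: C=20, d=36, L=-16
  J3: C=33, d=24, L=9
  J4: C=35, d=38, L=-3
Lmax = max(-27, -16, 9, -3)
= 9


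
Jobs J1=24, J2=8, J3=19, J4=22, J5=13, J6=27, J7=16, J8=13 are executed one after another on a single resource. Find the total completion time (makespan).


Sequential makespan: sum all processing times
= 24 + 8 + 19 + 22 + 13 + 27 + 16 + 13
= 142 time units


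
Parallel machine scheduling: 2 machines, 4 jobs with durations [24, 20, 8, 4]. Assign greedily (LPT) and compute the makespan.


Jobs (LPT sorted): [24, 20, 8, 4]
Machines: 2
  J=24 → Machine 1 (load: 0+24=24)
  J=20 → Machine 2 (load: 0+20=20)
  J=8 → Machine 2 (load: 20+8=28)
  J=4 → Machine 1 (load: 24+4=28)
Machine loads: [28, 28]
Makespan = max = 28 time units


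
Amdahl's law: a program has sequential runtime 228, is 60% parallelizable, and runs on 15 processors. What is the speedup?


Amdahl's law: T_p = T × ((1-p) + p/N)
= 228 × ((1-0.6) + 0.6/15)
= 228 × (0.40 + 0.0400)
= 228 × 0.4400
= 100.32
Speedup = 228/100.32
= 2.27×


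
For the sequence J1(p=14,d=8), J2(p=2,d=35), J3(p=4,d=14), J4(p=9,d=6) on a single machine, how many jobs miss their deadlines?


Completion vs due date:
  J1: C=14, d=8 → TARDY
  J2: C=16, d=35 → on time
  J3: C=20, d=14 → TARDY
  J4: C=29, d=6 → TARDY
Tardy jobs: J1, J3, J4
Count = 3


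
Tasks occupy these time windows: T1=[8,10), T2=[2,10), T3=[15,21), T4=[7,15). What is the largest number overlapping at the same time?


Check each time point for overlaps:
  t=8: 3 tasks active (T1, T2, T4)
Max concurrent = 3


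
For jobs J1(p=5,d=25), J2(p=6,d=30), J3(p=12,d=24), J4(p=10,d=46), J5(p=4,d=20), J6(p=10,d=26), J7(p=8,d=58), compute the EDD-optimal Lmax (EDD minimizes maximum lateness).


EDD order: J5 → J3 → J1 → J6 → J2 → J4 → J7
Completion and lateness:
  J5: C=4, d=20, L=4-20=-16
  J3: C=16, d=24, L=16-24=-8
  J1: C=21, d=25, L=21-25=-4
  J6: C=31, d=26, L=31-26=5
  J2: C=37, d=30, L=37-30=7
  J4: C=47, d=46, L=47-46=1
  J7: C=55, d=58, L=55-58=-3
Lmax = max(-16, -8, -4, 5, 7, 1, -3)
= 7


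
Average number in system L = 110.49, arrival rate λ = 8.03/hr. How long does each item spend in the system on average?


Little's law: L = λW → W = L / λ
= 110.49 / 8.03
= 13.76 hours


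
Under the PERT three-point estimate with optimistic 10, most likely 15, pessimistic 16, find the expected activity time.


te = (o + 4m + p) / 6
= (10 + 4×15 + 16) / 6
= (10 + 60 + 16) / 6
= 86 / 6
= 14.33


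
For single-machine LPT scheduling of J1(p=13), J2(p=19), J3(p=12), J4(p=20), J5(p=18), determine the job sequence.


LPT: sort by longest processing time first
  J4: p=20
  J2: p=19
  J5: p=18
  J1: p=13
  J3: p=12
Order: J4 → J2 → J5 → J1 → J3


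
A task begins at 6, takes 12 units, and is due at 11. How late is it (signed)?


Completion = 6 + 12 = 18
Lateness = C - d = 18 - 11
= 7


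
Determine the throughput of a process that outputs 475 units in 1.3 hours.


Throughput = units / time
= 475 / 1.3
= 365.4 units/hour


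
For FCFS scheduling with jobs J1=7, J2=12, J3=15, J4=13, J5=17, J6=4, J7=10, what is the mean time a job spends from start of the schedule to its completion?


Completion times:
  J1: completes at 7
  J2: completes at 19
  J3: completes at 34
  J4: completes at 47
  J5: completes at 64
  J6: completes at 68
  J7: completes at 78
Sum = 317
Average = 317/7
= 45.29


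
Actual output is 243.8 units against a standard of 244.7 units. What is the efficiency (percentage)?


Efficiency = (actual / standard) × 100
= (243.8 / 244.7) × 100
= 99.6%


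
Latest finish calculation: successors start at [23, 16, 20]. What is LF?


LF = min of all successor start times
Successors start at: [23, 16, 20]
LF = min(23, 16, 20)
= 16


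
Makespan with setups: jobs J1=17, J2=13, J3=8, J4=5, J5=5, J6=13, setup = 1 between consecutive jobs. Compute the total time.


Makespan = Σ processing + (n-1) × setup
= (17 + 13 + 8 + 5 + 5 + 13) + (6-1)×1
= 61 + 5
= 66 time units


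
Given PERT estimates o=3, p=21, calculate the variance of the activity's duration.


σ² = ((p - o) / 6)² = (p - o)² / 36
= (21 - 3)² / 36
= 18² / 36
= 324 / 36
= 9.0000


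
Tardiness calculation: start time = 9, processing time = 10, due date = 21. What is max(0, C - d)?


Completion = start + processing = 9 + 10 = 19
Tardiness = max(0, C - d) = max(0, 19 - 21)
= max(0, -2)
= 0


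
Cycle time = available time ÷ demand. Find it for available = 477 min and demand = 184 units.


Cycle time = available time / demand
= 477 / 184
= 2.59 min/unit


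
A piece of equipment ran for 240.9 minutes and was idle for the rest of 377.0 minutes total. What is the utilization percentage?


Utilization = busy / total × 100
= 240.9 / 377.0 × 100
= 63.9%
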